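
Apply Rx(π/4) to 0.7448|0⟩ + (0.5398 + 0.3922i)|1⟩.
(0.8382 - 0.2066i)|0⟩ + (0.4987 + 0.07732i)|1⟩

Rx(π/4) = [[cos(θ/2), −i·sin(θ/2)], [−i·sin(θ/2), cos(θ/2)]]; θ = π/4, cos(θ/2) ≈ 0.92388, sin(θ/2) ≈ 0.382683.
With a = amp(|0⟩) = 0.7448 and b = amp(|1⟩) = (0.5398 + 0.3922i):
new amp(|0⟩) = (0.92388)·a + (-0.382683i)·b = (0.8382 - 0.2066i)
new amp(|1⟩) = (-0.382683i)·a + (0.92388)·b = (0.4987 + 0.07732i)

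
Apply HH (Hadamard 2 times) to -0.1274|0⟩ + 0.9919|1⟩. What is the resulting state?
-0.1274|0⟩ + 0.9919|1⟩

H² = I, so an even number of Hadamards cancels: H^2 = I and the state is unchanged.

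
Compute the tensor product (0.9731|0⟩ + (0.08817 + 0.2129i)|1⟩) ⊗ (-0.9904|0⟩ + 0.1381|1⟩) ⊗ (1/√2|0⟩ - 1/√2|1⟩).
-0.6815|000⟩ + 0.6815|001⟩ + 0.09502|010⟩ - 0.09502|011⟩ + (-0.06175 - 0.1491i)|100⟩ + (0.06175 + 0.1491i)|101⟩ + (0.00861 + 0.02079i)|110⟩ + (-0.00861 - 0.02079i)|111⟩

amp(|b₁b₂…⟩) = product of the factor amplitudes for bits b₁, b₂, …; only kets whose every factor amplitude is nonzero survive.
|000⟩: (0.9731)(-0.9904)(1/√2) = -0.6815
|001⟩: (0.9731)(-0.9904)(-1/√2) = 0.6815
|010⟩: (0.9731)(0.1381)(1/√2) = 0.09502
|011⟩: (0.9731)(0.1381)(-1/√2) = -0.09502
|100⟩: (0.08817 + 0.2129i)(-0.9904)(1/√2) = (-0.06175 - 0.1491i)
|101⟩: (0.08817 + 0.2129i)(-0.9904)(-1/√2) = (0.06175 + 0.1491i)
|110⟩: (0.08817 + 0.2129i)(0.1381)(1/√2) = (0.00861 + 0.02079i)
|111⟩: (0.08817 + 0.2129i)(0.1381)(-1/√2) = (-0.00861 - 0.02079i)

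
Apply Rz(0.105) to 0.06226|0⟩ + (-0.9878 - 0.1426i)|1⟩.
(0.06217 - 0.003267i)|0⟩ + (-0.979 - 0.1942i)|1⟩

Rz(0.105) = [[e^(−iθ/2), 0], [0, e^(iθ/2)]] with e^(±iθ/2) = cos(θ/2) ± i·sin(θ/2); θ = 0.105, cos(θ/2) ≈ 0.998622, sin(θ/2) ≈ 0.0524759.
With a = amp(|0⟩) = 0.06226 and b = amp(|1⟩) = (-0.9878 - 0.1426i):
new amp(|0⟩) = (0.998622 - 0.0524759i)·a = (0.06217 - 0.003267i)
new amp(|1⟩) = (0.998622 + 0.0524759i)·b = (-0.979 - 0.1942i)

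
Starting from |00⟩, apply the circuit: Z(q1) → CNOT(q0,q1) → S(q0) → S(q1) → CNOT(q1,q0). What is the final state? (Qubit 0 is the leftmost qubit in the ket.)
|00⟩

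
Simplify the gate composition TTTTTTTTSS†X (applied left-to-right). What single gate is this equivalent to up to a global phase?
X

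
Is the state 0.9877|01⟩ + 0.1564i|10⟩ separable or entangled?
Entangled

Writing the state as a|00⟩ + b|01⟩ + c|10⟩ + d|11⟩, it is a product state iff ad − bc = 0.
Here (a, b, c, d) = (0, 0.9877, 0.1564i, 0): ad − bc = (0)(0) − (0.9877)(0.1564i) = -0.1545i ≠ 0, so the state is entangled.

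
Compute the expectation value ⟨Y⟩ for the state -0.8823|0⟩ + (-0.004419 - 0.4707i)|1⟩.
0.8306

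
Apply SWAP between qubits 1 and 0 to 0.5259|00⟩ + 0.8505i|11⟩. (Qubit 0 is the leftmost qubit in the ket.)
0.5259|00⟩ + 0.8505i|11⟩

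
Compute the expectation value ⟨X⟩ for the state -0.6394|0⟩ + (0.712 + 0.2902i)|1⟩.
-0.9105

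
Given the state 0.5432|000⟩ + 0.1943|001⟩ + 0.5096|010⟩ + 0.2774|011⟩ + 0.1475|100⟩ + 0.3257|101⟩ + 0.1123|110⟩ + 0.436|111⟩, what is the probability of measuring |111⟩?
0.1901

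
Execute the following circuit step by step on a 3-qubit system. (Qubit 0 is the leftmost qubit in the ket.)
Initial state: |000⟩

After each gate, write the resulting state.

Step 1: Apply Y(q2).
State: i|001⟩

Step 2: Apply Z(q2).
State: -i|001⟩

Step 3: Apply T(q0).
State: -i|001⟩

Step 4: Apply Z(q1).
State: -i|001⟩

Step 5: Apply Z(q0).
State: -i|001⟩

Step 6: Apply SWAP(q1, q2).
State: -i|010⟩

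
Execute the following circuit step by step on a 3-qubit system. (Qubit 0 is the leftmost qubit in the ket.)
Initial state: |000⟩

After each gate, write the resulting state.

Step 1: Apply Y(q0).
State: i|100⟩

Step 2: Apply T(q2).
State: i|100⟩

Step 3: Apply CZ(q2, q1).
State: i|100⟩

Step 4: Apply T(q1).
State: i|100⟩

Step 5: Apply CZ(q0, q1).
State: i|100⟩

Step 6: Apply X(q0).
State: i|000⟩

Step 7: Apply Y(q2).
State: -|001⟩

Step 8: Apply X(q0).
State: -|101⟩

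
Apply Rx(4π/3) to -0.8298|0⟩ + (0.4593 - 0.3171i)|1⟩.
(0.1403 - 0.3978i)|0⟩ + (-0.2297 + 0.8772i)|1⟩

Rx(4π/3) = [[cos(θ/2), −i·sin(θ/2)], [−i·sin(θ/2), cos(θ/2)]]; θ = 4π/3, cos(θ/2) ≈ -0.5, sin(θ/2) ≈ 0.866025.
With a = amp(|0⟩) = -0.8298 and b = amp(|1⟩) = (0.4593 - 0.3171i):
new amp(|0⟩) = (-0.5)·a + (-0.866025i)·b = (0.1403 - 0.3978i)
new amp(|1⟩) = (-0.866025i)·a + (-0.5)·b = (-0.2297 + 0.8772i)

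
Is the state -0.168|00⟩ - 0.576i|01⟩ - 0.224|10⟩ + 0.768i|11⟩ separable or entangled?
Entangled

Writing the state as a|00⟩ + b|01⟩ + c|10⟩ + d|11⟩, it is a product state iff ad − bc = 0.
Here (a, b, c, d) = (-0.168, -0.576i, -0.224, 0.768i): ad − bc = (-0.168)(0.768i) − (-0.576i)(-0.224) = -0.258i ≠ 0, so the state is entangled.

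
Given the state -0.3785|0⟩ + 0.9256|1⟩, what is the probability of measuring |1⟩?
0.8567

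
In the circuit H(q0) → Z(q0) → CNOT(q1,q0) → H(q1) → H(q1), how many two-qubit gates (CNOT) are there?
1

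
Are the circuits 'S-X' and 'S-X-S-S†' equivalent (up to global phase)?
Yes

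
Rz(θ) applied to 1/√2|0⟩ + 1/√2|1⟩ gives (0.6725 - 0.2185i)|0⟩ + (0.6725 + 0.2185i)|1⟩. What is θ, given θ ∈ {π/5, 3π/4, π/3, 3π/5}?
π/5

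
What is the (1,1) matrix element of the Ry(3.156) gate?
-0.007204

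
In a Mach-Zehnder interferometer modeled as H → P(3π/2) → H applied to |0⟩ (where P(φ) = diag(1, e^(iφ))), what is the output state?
(1/2 - (1/2)i)|0⟩ + (1/2 + (1/2)i)|1⟩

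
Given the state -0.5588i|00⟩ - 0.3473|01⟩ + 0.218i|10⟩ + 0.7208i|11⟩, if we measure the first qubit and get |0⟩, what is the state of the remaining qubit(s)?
-0.8493i|0⟩ - 0.5279|1⟩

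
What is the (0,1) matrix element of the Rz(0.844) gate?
0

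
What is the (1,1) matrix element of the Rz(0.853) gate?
(0.9104 + 0.4137i)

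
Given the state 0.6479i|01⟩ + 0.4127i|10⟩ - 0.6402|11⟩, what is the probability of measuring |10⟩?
0.1703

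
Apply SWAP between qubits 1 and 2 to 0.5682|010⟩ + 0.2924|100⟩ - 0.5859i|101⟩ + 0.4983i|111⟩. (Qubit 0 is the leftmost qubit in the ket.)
0.5682|001⟩ + 0.2924|100⟩ - 0.5859i|110⟩ + 0.4983i|111⟩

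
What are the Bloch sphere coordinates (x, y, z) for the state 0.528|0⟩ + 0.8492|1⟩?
(0.8968, 0, -0.4424)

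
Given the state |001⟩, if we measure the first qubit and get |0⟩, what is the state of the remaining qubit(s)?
|01⟩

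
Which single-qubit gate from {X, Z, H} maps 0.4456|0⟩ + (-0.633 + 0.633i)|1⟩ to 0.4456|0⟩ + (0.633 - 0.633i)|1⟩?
Z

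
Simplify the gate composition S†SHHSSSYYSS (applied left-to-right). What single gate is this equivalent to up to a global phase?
S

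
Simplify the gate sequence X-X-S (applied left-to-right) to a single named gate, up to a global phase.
S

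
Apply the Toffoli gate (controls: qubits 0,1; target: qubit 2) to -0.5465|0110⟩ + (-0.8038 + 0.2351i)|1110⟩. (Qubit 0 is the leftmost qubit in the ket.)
-0.5465|0110⟩ + (-0.8038 + 0.2351i)|1100⟩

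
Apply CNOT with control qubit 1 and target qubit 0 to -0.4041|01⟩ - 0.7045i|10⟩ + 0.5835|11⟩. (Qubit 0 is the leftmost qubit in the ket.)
0.5835|01⟩ - 0.7045i|10⟩ - 0.4041|11⟩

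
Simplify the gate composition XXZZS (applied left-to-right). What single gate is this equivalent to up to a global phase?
S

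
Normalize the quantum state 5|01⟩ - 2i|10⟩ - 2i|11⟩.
0.8704|01⟩ - 0.3482i|10⟩ - 0.3482i|11⟩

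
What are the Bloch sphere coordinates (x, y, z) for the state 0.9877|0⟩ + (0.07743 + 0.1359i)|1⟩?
(0.153, 0.2685, 0.9511)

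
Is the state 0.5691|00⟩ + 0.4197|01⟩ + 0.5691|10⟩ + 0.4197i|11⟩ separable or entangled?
Entangled

Writing the state as a|00⟩ + b|01⟩ + c|10⟩ + d|11⟩, it is a product state iff ad − bc = 0.
Here (a, b, c, d) = (0.5691, 0.4197, 0.5691, 0.4197i): ad − bc = (0.5691)(0.4197i) − (0.4197)(0.5691) = (-0.2389 + 0.2389i) ≠ 0, so the state is entangled.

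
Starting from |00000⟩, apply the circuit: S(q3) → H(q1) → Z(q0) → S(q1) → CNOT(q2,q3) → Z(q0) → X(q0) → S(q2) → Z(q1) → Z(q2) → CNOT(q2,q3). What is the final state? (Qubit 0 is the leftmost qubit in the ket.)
1/√2|10000⟩ - (1/√2)i|11000⟩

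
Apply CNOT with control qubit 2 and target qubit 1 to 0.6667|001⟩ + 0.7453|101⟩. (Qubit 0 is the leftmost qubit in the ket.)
0.6667|011⟩ + 0.7453|111⟩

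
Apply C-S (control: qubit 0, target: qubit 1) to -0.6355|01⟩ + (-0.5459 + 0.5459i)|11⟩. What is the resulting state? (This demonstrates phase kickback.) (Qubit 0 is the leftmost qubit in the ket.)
-0.6355|01⟩ + (-0.5459 - 0.5459i)|11⟩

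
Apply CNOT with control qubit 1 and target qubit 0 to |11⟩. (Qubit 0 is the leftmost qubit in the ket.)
|01⟩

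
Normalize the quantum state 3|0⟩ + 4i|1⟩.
0.6|0⟩ + 0.8i|1⟩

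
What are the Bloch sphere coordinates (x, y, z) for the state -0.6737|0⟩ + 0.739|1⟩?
(-0.9957, 0, -0.09225)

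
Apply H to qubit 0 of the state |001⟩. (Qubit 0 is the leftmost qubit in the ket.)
1/√2|001⟩ + 1/√2|101⟩

H on qubit 0 mixes each pair of kets that differ only in qubit 0: amplitudes (a, b) of (|…0…⟩, |…1…⟩) become ((a + b)/√2, (a − b)/√2). Kets absent from the input have amplitude 0.
(|001⟩, |101⟩): (a, b) = (1, 0) → (1/√2, 1/√2)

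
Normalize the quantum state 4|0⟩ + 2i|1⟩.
0.8944|0⟩ + (1/√5)i|1⟩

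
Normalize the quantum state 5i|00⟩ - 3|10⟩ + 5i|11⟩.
0.6509i|00⟩ - 0.3906|10⟩ + 0.6509i|11⟩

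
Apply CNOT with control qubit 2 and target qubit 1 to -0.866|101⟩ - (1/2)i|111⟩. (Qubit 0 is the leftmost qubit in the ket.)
-(1/2)i|101⟩ - 0.866|111⟩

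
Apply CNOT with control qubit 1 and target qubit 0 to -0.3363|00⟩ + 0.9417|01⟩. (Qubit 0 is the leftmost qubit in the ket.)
-0.3363|00⟩ + 0.9417|11⟩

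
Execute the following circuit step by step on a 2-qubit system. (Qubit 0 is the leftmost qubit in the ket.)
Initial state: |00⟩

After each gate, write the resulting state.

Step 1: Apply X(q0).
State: |10⟩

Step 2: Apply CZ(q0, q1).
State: |10⟩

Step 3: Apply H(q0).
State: 1/√2|00⟩ - 1/√2|10⟩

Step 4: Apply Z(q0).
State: 1/√2|00⟩ + 1/√2|10⟩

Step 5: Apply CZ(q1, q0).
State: 1/√2|00⟩ + 1/√2|10⟩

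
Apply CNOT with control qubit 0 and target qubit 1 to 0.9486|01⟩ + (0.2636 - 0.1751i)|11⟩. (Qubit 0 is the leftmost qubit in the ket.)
0.9486|01⟩ + (0.2636 - 0.1751i)|10⟩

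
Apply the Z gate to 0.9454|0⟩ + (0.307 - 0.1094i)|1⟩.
0.9454|0⟩ + (-0.307 + 0.1094i)|1⟩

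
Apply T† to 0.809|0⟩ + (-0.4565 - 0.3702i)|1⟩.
0.809|0⟩ + (-0.5846 + 0.06102i)|1⟩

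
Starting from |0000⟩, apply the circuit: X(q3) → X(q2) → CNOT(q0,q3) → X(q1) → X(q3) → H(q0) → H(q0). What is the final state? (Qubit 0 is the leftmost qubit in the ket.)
|0110⟩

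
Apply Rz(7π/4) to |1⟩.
(-0.9239 + 0.3827i)|1⟩

Rz(7π/4) = [[e^(−iθ/2), 0], [0, e^(iθ/2)]] with e^(±iθ/2) = cos(θ/2) ± i·sin(θ/2); θ = 7π/4, cos(θ/2) ≈ -0.92388, sin(θ/2) ≈ 0.382683.
With a = amp(|0⟩) = 0 and b = amp(|1⟩) = 1:
new amp(|0⟩) = (-0.92388 - 0.382683i)·a = 0
new amp(|1⟩) = (-0.92388 + 0.382683i)·b = (-0.9239 + 0.3827i)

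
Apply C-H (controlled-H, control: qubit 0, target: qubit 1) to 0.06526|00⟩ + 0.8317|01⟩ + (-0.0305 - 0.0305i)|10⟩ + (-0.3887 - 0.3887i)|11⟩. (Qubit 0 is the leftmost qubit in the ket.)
0.06526|00⟩ + 0.8317|01⟩ + (-0.2964 - 0.2964i)|10⟩ + (0.2533 + 0.2533i)|11⟩

C-H leaves the control-|0⟩ kets |00⟩, |01⟩ unchanged and applies H to qubit 1 on the control-|1⟩ pair (|10⟩, |11⟩).
H = [[1/√2, 1/√2], [1/√2, -1/√2]].
With a = amp(|10⟩) = (-0.0305 - 0.0305i) and b = amp(|11⟩) = (-0.3887 - 0.3887i):
new amp(|10⟩) = (1/√2)·a + (1/√2)·b = (-0.2964 - 0.2964i)
new amp(|11⟩) = (1/√2)·a + (-1/√2)·b = (0.2533 + 0.2533i)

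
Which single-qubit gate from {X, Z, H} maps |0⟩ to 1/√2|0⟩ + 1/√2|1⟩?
H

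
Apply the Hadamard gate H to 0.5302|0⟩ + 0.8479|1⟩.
0.9745|0⟩ - 0.2246|1⟩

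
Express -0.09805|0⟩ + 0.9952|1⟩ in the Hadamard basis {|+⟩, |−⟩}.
0.6344|+⟩ - 0.773|−⟩

With |ψ⟩ = α|0⟩ + β|1⟩, the Hadamard-basis coefficients are ⟨+|ψ⟩ = (α + β)/√2 and ⟨−|ψ⟩ = (α − β)/√2.
Here α = -0.09805, β = 0.9952: (α + β)/√2 = 0.6344, (α − β)/√2 = -0.773.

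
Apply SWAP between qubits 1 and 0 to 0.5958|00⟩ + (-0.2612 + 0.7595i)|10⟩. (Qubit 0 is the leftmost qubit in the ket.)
0.5958|00⟩ + (-0.2612 + 0.7595i)|01⟩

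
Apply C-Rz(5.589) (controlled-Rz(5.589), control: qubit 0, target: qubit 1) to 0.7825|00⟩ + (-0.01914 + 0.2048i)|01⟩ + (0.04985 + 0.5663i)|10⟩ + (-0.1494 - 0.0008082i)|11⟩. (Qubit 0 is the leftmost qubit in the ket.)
0.7825|00⟩ + (-0.01914 + 0.2048i)|01⟩ + (0.1458 - 0.5495i)|10⟩ + (0.1408 - 0.05006i)|11⟩

C-Rz(5.589) leaves the control-|0⟩ kets |00⟩, |01⟩ unchanged and applies Rz(5.589) to qubit 1 on the control-|1⟩ pair (|10⟩, |11⟩).
Rz(5.589) = [[e^(−iθ/2), 0], [0, e^(iθ/2)]] with e^(±iθ/2) = cos(θ/2) ± i·sin(θ/2); θ = 5.589, cos(θ/2) ≈ -0.940366, sin(θ/2) ≈ 0.340165.
With a = amp(|10⟩) = (0.04985 + 0.5663i) and b = amp(|11⟩) = (-0.1494 - 0.0008082i):
new amp(|10⟩) = (-0.940366 - 0.340165i)·a = (0.1458 - 0.5495i)
new amp(|11⟩) = (-0.940366 + 0.340165i)·b = (0.1408 - 0.05006i)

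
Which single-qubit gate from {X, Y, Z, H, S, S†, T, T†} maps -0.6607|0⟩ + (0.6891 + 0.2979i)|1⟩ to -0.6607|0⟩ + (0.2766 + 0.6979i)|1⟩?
T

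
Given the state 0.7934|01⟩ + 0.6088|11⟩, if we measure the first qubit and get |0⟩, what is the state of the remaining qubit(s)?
|1⟩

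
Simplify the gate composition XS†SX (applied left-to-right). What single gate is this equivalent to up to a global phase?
I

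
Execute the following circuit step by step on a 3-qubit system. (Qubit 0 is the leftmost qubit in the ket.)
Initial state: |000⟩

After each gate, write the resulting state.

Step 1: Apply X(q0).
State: |100⟩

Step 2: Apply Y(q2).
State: i|101⟩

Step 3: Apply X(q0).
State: i|001⟩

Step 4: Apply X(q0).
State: i|101⟩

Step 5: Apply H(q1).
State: (1/√2)i|101⟩ + (1/√2)i|111⟩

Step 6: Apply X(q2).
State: (1/√2)i|100⟩ + (1/√2)i|110⟩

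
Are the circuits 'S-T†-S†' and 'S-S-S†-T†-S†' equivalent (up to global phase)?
Yes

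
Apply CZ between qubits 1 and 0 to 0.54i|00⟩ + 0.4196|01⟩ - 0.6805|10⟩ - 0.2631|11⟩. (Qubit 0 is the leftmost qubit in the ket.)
0.54i|00⟩ + 0.4196|01⟩ - 0.6805|10⟩ + 0.2631|11⟩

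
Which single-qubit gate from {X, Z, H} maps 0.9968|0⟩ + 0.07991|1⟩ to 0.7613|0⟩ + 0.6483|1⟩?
H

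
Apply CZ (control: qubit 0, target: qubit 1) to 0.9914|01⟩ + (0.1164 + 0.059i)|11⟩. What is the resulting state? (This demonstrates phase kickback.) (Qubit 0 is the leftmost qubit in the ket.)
0.9914|01⟩ + (-0.1164 - 0.059i)|11⟩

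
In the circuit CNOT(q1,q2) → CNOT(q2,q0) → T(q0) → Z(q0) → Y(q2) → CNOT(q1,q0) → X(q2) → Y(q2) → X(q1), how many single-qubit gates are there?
6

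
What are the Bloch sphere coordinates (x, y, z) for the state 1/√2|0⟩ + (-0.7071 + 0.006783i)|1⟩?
(-1, 0.009593, -0.00003642)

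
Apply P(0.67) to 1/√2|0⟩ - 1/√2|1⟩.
1/√2|0⟩ + (-0.5542 - 0.4391i)|1⟩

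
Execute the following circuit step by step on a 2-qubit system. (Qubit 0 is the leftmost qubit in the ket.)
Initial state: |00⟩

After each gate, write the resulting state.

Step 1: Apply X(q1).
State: |01⟩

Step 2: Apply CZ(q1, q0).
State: |01⟩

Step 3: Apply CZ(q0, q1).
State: |01⟩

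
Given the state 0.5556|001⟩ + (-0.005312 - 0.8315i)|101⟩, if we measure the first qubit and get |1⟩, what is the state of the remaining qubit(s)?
(-0.006388 - i)|01⟩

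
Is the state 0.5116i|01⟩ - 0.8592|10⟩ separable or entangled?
Entangled

Writing the state as a|00⟩ + b|01⟩ + c|10⟩ + d|11⟩, it is a product state iff ad − bc = 0.
Here (a, b, c, d) = (0, 0.5116i, -0.8592, 0): ad − bc = (0)(0) − (0.5116i)(-0.8592) = 0.4396i ≠ 0, so the state is entangled.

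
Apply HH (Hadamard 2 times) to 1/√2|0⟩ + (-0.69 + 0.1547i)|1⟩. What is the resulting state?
1/√2|0⟩ + (-0.69 + 0.1547i)|1⟩

H² = I, so an even number of Hadamards cancels: H^2 = I and the state is unchanged.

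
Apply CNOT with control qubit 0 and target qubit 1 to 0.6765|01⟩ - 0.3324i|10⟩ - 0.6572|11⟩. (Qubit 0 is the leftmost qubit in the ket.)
0.6765|01⟩ - 0.6572|10⟩ - 0.3324i|11⟩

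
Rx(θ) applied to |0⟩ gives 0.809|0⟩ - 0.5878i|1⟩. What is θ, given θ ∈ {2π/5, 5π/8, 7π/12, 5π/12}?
2π/5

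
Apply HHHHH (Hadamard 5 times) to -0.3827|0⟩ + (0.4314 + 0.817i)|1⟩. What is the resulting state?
(0.03444 + 0.5777i)|0⟩ + (-0.5757 - 0.5777i)|1⟩

H² = I, so H^5 = H: a single Hadamard. With (a, b) = (-0.3827, (0.4314 + 0.817i)), H gives ((a + b)/√2, (a − b)/√2) = ((0.03444 + 0.5777i), (-0.5757 - 0.5777i)).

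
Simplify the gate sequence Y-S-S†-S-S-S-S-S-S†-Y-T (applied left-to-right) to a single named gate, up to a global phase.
T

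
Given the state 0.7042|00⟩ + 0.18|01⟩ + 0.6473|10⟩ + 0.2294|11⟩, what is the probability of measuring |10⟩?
0.419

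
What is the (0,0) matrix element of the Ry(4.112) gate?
-0.4664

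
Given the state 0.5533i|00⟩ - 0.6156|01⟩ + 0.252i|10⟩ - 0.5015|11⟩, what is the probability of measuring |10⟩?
0.0635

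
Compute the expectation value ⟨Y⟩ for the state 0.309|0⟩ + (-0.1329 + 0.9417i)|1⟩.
0.582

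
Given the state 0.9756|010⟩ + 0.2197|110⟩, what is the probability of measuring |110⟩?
0.04827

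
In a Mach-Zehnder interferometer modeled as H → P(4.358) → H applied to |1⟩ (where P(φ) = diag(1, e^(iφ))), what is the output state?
(0.6735 + 0.4689i)|0⟩ + (0.3265 - 0.4689i)|1⟩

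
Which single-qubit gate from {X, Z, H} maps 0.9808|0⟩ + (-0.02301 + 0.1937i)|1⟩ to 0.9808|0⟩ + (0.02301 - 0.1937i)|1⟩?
Z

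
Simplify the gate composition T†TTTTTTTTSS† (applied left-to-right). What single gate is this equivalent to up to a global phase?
T†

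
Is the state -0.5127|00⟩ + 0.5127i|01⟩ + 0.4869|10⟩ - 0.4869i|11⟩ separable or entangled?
Separable

Writing the state as a|00⟩ + b|01⟩ + c|10⟩ + d|11⟩, it is a product state iff ad − bc = 0.
Here (a, b, c, d) = (-0.5127, 0.5127i, 0.4869, -0.4869i): ad − bc = (-0.5127)(-0.4869i) − (0.5127i)(0.4869) = 0, so the state is separable.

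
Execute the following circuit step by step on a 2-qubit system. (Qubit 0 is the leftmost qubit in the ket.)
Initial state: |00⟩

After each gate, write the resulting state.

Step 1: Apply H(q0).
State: 1/√2|00⟩ + 1/√2|10⟩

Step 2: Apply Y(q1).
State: (1/√2)i|01⟩ + (1/√2)i|11⟩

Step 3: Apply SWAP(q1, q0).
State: (1/√2)i|10⟩ + (1/√2)i|11⟩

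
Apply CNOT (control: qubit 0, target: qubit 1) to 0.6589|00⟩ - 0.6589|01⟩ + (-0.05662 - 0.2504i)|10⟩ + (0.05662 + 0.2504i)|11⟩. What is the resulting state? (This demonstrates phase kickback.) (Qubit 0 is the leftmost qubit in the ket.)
0.6589|00⟩ - 0.6589|01⟩ + (0.05662 + 0.2504i)|10⟩ + (-0.05662 - 0.2504i)|11⟩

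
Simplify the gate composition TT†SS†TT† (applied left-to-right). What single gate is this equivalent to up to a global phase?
I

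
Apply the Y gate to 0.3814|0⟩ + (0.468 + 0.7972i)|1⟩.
(0.7972 - 0.468i)|0⟩ + 0.3814i|1⟩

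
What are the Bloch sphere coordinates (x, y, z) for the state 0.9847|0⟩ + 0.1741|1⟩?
(0.3429, 0, 0.9393)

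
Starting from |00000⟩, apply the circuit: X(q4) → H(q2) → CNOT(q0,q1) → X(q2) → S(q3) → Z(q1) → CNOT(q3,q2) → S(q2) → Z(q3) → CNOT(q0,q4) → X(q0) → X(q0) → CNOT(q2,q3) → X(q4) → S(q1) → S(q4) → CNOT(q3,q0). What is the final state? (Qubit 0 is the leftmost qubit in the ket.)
1/√2|00000⟩ + (1/√2)i|10110⟩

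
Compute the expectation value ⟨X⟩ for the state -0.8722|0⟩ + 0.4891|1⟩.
-0.8532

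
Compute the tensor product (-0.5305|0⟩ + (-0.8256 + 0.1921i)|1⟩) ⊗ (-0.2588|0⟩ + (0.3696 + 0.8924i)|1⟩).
0.1373|00⟩ + (-0.1961 - 0.4734i)|01⟩ + (0.2137 - 0.04972i)|10⟩ + (-0.4766 - 0.6658i)|11⟩

amp(|b₁b₂…⟩) = product of the factor amplitudes for bits b₁, b₂, …; only kets whose every factor amplitude is nonzero survive.
|00⟩: (-0.5305)(-0.2588) = 0.1373
|01⟩: (-0.5305)(0.3696 + 0.8924i) = (-0.1961 - 0.4734i)
|10⟩: (-0.8256 + 0.1921i)(-0.2588) = (0.2137 - 0.04972i)
|11⟩: (-0.8256 + 0.1921i)(0.3696 + 0.8924i) = (-0.4766 - 0.6658i)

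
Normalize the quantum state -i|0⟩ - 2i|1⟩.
-(1/√5)i|0⟩ - 0.8944i|1⟩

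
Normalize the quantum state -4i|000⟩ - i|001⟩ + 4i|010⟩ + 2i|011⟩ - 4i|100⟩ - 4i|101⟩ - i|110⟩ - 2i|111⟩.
-0.465i|000⟩ - 0.1162i|001⟩ + 0.465i|010⟩ + 0.2325i|011⟩ - 0.465i|100⟩ - 0.465i|101⟩ - 0.1162i|110⟩ - 0.2325i|111⟩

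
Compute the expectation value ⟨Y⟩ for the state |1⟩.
0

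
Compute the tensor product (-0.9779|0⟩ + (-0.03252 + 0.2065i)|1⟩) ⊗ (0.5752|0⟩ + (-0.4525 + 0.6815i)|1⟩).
-0.5625|00⟩ + (0.4425 - 0.6664i)|01⟩ + (-0.01871 + 0.1188i)|10⟩ + (-0.126 - 0.1156i)|11⟩

amp(|b₁b₂…⟩) = product of the factor amplitudes for bits b₁, b₂, …; only kets whose every factor amplitude is nonzero survive.
|00⟩: (-0.9779)(0.5752) = -0.5625
|01⟩: (-0.9779)(-0.4525 + 0.6815i) = (0.4425 - 0.6664i)
|10⟩: (-0.03252 + 0.2065i)(0.5752) = (-0.01871 + 0.1188i)
|11⟩: (-0.03252 + 0.2065i)(-0.4525 + 0.6815i) = (-0.126 - 0.1156i)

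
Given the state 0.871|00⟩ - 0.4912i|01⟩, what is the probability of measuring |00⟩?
0.7586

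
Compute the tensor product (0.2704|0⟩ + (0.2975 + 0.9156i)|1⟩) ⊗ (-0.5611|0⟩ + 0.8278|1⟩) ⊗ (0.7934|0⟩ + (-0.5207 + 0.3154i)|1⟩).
-0.1204|000⟩ + (0.079 - 0.04785i)|001⟩ + 0.1776|010⟩ + (-0.1166 + 0.0706i)|011⟩ + (-0.1324 - 0.4076i)|100⟩ + (0.249 + 0.2149i)|101⟩ + (0.1954 + 0.6013i)|110⟩ + (-0.3673 - 0.317i)|111⟩

amp(|b₁b₂…⟩) = product of the factor amplitudes for bits b₁, b₂, …; only kets whose every factor amplitude is nonzero survive.
|000⟩: (0.2704)(-0.5611)(0.7934) = -0.1204
|001⟩: (0.2704)(-0.5611)(-0.5207 + 0.3154i) = (0.079 - 0.04785i)
|010⟩: (0.2704)(0.8278)(0.7934) = 0.1776
|011⟩: (0.2704)(0.8278)(-0.5207 + 0.3154i) = (-0.1166 + 0.0706i)
|100⟩: (0.2975 + 0.9156i)(-0.5611)(0.7934) = (-0.1324 - 0.4076i)
|101⟩: (0.2975 + 0.9156i)(-0.5611)(-0.5207 + 0.3154i) = (0.249 + 0.2149i)
|110⟩: (0.2975 + 0.9156i)(0.8278)(0.7934) = (0.1954 + 0.6013i)
|111⟩: (0.2975 + 0.9156i)(0.8278)(-0.5207 + 0.3154i) = (-0.3673 - 0.317i)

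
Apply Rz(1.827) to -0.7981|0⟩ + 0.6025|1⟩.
(-0.4876 + 0.6318i)|0⟩ + (0.3681 + 0.477i)|1⟩

Rz(1.827) = [[e^(−iθ/2), 0], [0, e^(iθ/2)]] with e^(±iθ/2) = cos(θ/2) ± i·sin(θ/2); θ = 1.827, cos(θ/2) ≈ 0.610979, sin(θ/2) ≈ 0.791647.
With a = amp(|0⟩) = -0.7981 and b = amp(|1⟩) = 0.6025:
new amp(|0⟩) = (0.610979 - 0.791647i)·a = (-0.4876 + 0.6318i)
new amp(|1⟩) = (0.610979 + 0.791647i)·b = (0.3681 + 0.477i)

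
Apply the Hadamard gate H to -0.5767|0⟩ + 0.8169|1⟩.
0.1698|0⟩ - 0.9854|1⟩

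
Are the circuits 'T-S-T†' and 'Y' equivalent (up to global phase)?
No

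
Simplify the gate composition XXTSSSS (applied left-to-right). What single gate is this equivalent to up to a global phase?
T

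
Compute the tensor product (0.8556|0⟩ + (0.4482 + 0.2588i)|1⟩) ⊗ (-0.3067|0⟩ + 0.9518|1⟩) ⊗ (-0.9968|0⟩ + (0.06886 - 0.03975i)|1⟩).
0.2616|000⟩ + (-0.01807 + 0.01043i)|001⟩ - 0.8118|010⟩ + (0.05608 - 0.03237i)|011⟩ + (0.137 + 0.07912i)|100⟩ + (-0.01262 - 0.000001539i)|101⟩ + (-0.4252 - 0.2455i)|110⟩ + (0.03917 + 0.000004776i)|111⟩

amp(|b₁b₂…⟩) = product of the factor amplitudes for bits b₁, b₂, …; only kets whose every factor amplitude is nonzero survive.
|000⟩: (0.8556)(-0.3067)(-0.9968) = 0.2616
|001⟩: (0.8556)(-0.3067)(0.06886 - 0.03975i) = (-0.01807 + 0.01043i)
|010⟩: (0.8556)(0.9518)(-0.9968) = -0.8118
|011⟩: (0.8556)(0.9518)(0.06886 - 0.03975i) = (0.05608 - 0.03237i)
|100⟩: (0.4482 + 0.2588i)(-0.3067)(-0.9968) = (0.137 + 0.07912i)
|101⟩: (0.4482 + 0.2588i)(-0.3067)(0.06886 - 0.03975i) = (-0.01262 - 0.000001539i)
|110⟩: (0.4482 + 0.2588i)(0.9518)(-0.9968) = (-0.4252 - 0.2455i)
|111⟩: (0.4482 + 0.2588i)(0.9518)(0.06886 - 0.03975i) = (0.03917 + 0.000004776i)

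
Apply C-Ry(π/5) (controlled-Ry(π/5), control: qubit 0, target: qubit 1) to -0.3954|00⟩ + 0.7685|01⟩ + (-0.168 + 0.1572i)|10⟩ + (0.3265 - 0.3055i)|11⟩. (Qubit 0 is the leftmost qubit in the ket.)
-0.3954|00⟩ + 0.7685|01⟩ + (-0.2607 + 0.2439i)|10⟩ + (0.2586 - 0.242i)|11⟩

C-Ry(π/5) leaves the control-|0⟩ kets |00⟩, |01⟩ unchanged and applies Ry(π/5) to qubit 1 on the control-|1⟩ pair (|10⟩, |11⟩).
Ry(π/5) = [[cos(θ/2), −sin(θ/2)], [sin(θ/2), cos(θ/2)]]; θ = π/5, cos(θ/2) ≈ 0.951057, sin(θ/2) ≈ 0.309017.
With a = amp(|10⟩) = (-0.168 + 0.1572i) and b = amp(|11⟩) = (0.3265 - 0.3055i):
new amp(|10⟩) = (0.951057)·a + (-0.309017)·b = (-0.2607 + 0.2439i)
new amp(|11⟩) = (0.309017)·a + (0.951057)·b = (0.2586 - 0.242i)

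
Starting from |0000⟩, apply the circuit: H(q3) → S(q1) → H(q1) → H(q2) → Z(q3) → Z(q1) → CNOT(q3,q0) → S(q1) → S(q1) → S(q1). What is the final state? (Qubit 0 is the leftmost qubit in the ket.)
1/√8|0000⟩ + 1/√8|0010⟩ + (1/√8)i|0100⟩ + (1/√8)i|0110⟩ - 1/√8|1001⟩ - 1/√8|1011⟩ - (1/√8)i|1101⟩ - (1/√8)i|1111⟩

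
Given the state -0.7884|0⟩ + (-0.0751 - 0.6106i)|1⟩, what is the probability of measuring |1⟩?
0.3785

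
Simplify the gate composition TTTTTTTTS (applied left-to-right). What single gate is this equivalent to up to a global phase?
S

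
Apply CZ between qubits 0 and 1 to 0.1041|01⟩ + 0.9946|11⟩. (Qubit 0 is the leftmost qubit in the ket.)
0.1041|01⟩ - 0.9946|11⟩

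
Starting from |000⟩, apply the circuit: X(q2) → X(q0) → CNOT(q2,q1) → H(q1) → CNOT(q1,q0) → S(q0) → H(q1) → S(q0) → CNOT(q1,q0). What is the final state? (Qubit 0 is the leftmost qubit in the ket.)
-1/2|001⟩ - 1/2|011⟩ - 1/2|101⟩ + 1/2|111⟩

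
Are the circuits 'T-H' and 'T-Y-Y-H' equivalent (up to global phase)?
Yes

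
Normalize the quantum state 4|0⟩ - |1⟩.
0.9701|0⟩ - 0.2425|1⟩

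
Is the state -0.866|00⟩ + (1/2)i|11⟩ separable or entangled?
Entangled

Writing the state as a|00⟩ + b|01⟩ + c|10⟩ + d|11⟩, it is a product state iff ad − bc = 0.
Here (a, b, c, d) = (-0.866, 0, 0, (1/2)i): ad − bc = (-0.866)((1/2)i) − (0)(0) = -0.433i ≠ 0, so the state is entangled.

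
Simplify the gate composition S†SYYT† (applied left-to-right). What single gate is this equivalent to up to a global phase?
T†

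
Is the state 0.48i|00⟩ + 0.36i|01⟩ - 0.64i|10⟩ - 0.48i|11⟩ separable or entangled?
Separable

Writing the state as a|00⟩ + b|01⟩ + c|10⟩ + d|11⟩, it is a product state iff ad − bc = 0.
Here (a, b, c, d) = (0.48i, 0.36i, -0.64i, -0.48i): ad − bc = (0.48i)(-0.48i) − (0.36i)(-0.64i) = 0, so the state is separable.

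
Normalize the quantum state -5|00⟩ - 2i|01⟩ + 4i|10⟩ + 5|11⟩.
-0.5976|00⟩ - 0.239i|01⟩ + 0.4781i|10⟩ + 0.5976|11⟩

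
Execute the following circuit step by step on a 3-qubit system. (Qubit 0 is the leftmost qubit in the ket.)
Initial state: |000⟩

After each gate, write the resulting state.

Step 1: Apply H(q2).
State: 1/√2|000⟩ + 1/√2|001⟩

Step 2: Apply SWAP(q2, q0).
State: 1/√2|000⟩ + 1/√2|100⟩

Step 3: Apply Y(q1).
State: (1/√2)i|010⟩ + (1/√2)i|110⟩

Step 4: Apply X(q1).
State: (1/√2)i|000⟩ + (1/√2)i|100⟩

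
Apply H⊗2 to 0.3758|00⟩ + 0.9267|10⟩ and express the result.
0.6513|00⟩ + 0.6513|01⟩ - 0.2755|10⟩ - 0.2755|11⟩

H⊗2 gives amp(|y⟩) = (1/2) Σ_x (−1)^(x·y) amp(|x⟩), where x·y is the number of positions in which both x and y have a 1.
|00⟩: (0.3758 + 0.9267)/2 = 0.6513
|01⟩: (0.3758 + 0.9267)/2 = 0.6513
|10⟩: (0.3758 - 0.9267)/2 = -0.2755
|11⟩: (0.3758 - 0.9267)/2 = -0.2755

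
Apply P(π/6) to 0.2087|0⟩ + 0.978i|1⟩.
0.2087|0⟩ + (-0.489 + 0.847i)|1⟩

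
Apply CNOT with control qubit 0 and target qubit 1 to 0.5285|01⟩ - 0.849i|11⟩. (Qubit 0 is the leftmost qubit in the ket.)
0.5285|01⟩ - 0.849i|10⟩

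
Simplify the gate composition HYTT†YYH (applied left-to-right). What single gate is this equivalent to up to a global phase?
Y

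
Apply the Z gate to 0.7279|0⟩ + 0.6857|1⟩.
0.7279|0⟩ - 0.6857|1⟩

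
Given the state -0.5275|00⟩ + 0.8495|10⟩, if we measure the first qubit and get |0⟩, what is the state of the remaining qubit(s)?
-|0⟩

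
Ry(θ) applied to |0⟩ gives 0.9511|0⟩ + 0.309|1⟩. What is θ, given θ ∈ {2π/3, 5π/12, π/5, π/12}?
π/5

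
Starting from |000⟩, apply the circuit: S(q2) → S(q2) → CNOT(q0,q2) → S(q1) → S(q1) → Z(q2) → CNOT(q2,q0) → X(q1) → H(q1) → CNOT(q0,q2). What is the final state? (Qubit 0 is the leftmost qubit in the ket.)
1/√2|000⟩ - 1/√2|010⟩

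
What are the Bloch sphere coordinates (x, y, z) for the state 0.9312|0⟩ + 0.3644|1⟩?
(0.6787, 0, 0.7343)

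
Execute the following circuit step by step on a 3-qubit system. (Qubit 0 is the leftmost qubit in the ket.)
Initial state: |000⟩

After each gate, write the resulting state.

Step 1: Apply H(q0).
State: 1/√2|000⟩ + 1/√2|100⟩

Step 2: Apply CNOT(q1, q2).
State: 1/√2|000⟩ + 1/√2|100⟩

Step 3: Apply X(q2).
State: 1/√2|001⟩ + 1/√2|101⟩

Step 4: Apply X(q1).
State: 1/√2|011⟩ + 1/√2|111⟩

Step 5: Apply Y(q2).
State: -(1/√2)i|010⟩ - (1/√2)i|110⟩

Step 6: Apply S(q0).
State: -(1/√2)i|010⟩ + 1/√2|110⟩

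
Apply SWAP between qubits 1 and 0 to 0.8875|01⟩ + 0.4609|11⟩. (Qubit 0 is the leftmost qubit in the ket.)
0.8875|10⟩ + 0.4609|11⟩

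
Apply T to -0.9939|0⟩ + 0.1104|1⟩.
-0.9939|0⟩ + (0.07806 + 0.07806i)|1⟩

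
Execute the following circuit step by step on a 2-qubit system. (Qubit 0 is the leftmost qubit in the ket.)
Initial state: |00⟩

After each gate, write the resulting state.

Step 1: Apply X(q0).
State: |10⟩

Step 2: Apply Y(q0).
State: -i|00⟩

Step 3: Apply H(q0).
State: -(1/√2)i|00⟩ - (1/√2)i|10⟩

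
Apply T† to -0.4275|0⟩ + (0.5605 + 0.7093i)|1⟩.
-0.4275|0⟩ + (0.8979 + 0.1052i)|1⟩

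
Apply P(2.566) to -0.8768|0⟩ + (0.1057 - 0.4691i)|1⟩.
-0.8768|0⟩ + (0.1667 + 0.451i)|1⟩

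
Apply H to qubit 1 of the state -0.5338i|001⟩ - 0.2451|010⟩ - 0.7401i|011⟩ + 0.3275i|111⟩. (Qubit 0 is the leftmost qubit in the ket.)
-0.1733|000⟩ - 0.9008i|001⟩ + 0.1733|010⟩ + 0.1459i|011⟩ + 0.2316i|101⟩ - 0.2316i|111⟩

H on qubit 1 mixes each pair of kets that differ only in qubit 1: amplitudes (a, b) of (|…0…⟩, |…1…⟩) become ((a + b)/√2, (a − b)/√2). Kets absent from the input have amplitude 0.
(|000⟩, |010⟩): (a, b) = (0, -0.2451) → (-0.1733, 0.1733)
(|001⟩, |011⟩): (a, b) = (-0.5338i, -0.7401i) → (-0.9008i, 0.1459i)
(|101⟩, |111⟩): (a, b) = (0, 0.3275i) → (0.2316i, -0.2316i)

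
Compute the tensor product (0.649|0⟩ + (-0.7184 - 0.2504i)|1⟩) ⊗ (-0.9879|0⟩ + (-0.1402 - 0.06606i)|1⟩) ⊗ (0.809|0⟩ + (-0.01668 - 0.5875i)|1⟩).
-0.5187|000⟩ + (0.01069 + 0.3767i)|001⟩ + (-0.07361 - 0.03468i)|010⟩ + (-0.02367 + 0.05417i)|011⟩ + (0.5742 + 0.2001i)|100⟩ + (0.1335 - 0.4211i)|101⟩ + (0.0681 + 0.06679i)|110⟩ + (0.0471 - 0.05083i)|111⟩

amp(|b₁b₂…⟩) = product of the factor amplitudes for bits b₁, b₂, …; only kets whose every factor amplitude is nonzero survive.
|000⟩: (0.649)(-0.9879)(0.809) = -0.5187
|001⟩: (0.649)(-0.9879)(-0.01668 - 0.5875i) = (0.01069 + 0.3767i)
|010⟩: (0.649)(-0.1402 - 0.06606i)(0.809) = (-0.07361 - 0.03468i)
|011⟩: (0.649)(-0.1402 - 0.06606i)(-0.01668 - 0.5875i) = (-0.02367 + 0.05417i)
|100⟩: (-0.7184 - 0.2504i)(-0.9879)(0.809) = (0.5742 + 0.2001i)
|101⟩: (-0.7184 - 0.2504i)(-0.9879)(-0.01668 - 0.5875i) = (0.1335 - 0.4211i)
|110⟩: (-0.7184 - 0.2504i)(-0.1402 - 0.06606i)(0.809) = (0.0681 + 0.06679i)
|111⟩: (-0.7184 - 0.2504i)(-0.1402 - 0.06606i)(-0.01668 - 0.5875i) = (0.0471 - 0.05083i)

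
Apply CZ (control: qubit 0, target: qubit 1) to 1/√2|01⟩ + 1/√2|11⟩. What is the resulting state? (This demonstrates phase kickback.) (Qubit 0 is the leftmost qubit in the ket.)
1/√2|01⟩ - 1/√2|11⟩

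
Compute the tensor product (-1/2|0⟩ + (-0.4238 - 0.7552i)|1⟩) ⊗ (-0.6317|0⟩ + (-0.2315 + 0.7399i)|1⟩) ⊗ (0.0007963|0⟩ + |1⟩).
0.0002515|000⟩ + 0.3159|001⟩ + (0.00009217 - 0.0002946i)|010⟩ + (0.1158 - 0.37i)|011⟩ + (0.0002132 + 0.0003799i)|100⟩ + (0.2677 + 0.4771i)|101⟩ + (0.0005231 - 0.0001105i)|110⟩ + (0.6569 - 0.1387i)|111⟩

amp(|b₁b₂…⟩) = product of the factor amplitudes for bits b₁, b₂, …; only kets whose every factor amplitude is nonzero survive.
|000⟩: (-1/2)(-0.6317)(0.0007963) = 0.0002515
|001⟩: (-1/2)(-0.6317)(1) = 0.3159
|010⟩: (-1/2)(-0.2315 + 0.7399i)(0.0007963) = (0.00009217 - 0.0002946i)
|011⟩: (-1/2)(-0.2315 + 0.7399i)(1) = (0.1158 - 0.37i)
|100⟩: (-0.4238 - 0.7552i)(-0.6317)(0.0007963) = (0.0002132 + 0.0003799i)
|101⟩: (-0.4238 - 0.7552i)(-0.6317)(1) = (0.2677 + 0.4771i)
|110⟩: (-0.4238 - 0.7552i)(-0.2315 + 0.7399i)(0.0007963) = (0.0005231 - 0.0001105i)
|111⟩: (-0.4238 - 0.7552i)(-0.2315 + 0.7399i)(1) = (0.6569 - 0.1387i)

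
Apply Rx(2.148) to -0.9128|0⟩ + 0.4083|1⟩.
(-0.4351 - 0.3589i)|0⟩ + (0.1946 + 0.8025i)|1⟩

Rx(2.148) = [[cos(θ/2), −i·sin(θ/2)], [−i·sin(θ/2), cos(θ/2)]]; θ = 2.148, cos(θ/2) ≈ 0.476612, sin(θ/2) ≈ 0.879114.
With a = amp(|0⟩) = -0.9128 and b = amp(|1⟩) = 0.4083:
new amp(|0⟩) = (0.476612)·a + (-0.879114i)·b = (-0.4351 - 0.3589i)
new amp(|1⟩) = (-0.879114i)·a + (0.476612)·b = (0.1946 + 0.8025i)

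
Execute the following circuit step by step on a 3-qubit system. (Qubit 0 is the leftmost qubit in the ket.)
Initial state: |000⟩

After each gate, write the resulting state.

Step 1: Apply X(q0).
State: |100⟩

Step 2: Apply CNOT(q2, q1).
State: |100⟩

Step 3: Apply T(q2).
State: |100⟩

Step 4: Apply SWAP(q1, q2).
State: |100⟩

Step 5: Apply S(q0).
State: i|100⟩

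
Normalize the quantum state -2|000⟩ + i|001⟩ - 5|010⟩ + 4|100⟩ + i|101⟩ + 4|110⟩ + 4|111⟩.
-0.225|000⟩ + 0.1125i|001⟩ - 0.5625|010⟩ + 0.45|100⟩ + 0.1125i|101⟩ + 0.45|110⟩ + 0.45|111⟩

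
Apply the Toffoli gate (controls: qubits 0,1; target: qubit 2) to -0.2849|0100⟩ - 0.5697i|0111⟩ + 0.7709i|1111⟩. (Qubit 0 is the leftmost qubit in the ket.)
-0.2849|0100⟩ - 0.5697i|0111⟩ + 0.7709i|1101⟩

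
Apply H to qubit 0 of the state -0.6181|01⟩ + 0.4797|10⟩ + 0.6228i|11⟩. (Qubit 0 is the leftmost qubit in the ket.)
0.3392|00⟩ + (-0.4371 + 0.4404i)|01⟩ - 0.3392|10⟩ + (-0.4371 - 0.4404i)|11⟩

H on qubit 0 mixes each pair of kets that differ only in qubit 0: amplitudes (a, b) of (|…0…⟩, |…1…⟩) become ((a + b)/√2, (a − b)/√2). Kets absent from the input have amplitude 0.
(|00⟩, |10⟩): (a, b) = (0, 0.4797) → (0.3392, -0.3392)
(|01⟩, |11⟩): (a, b) = (-0.6181, 0.6228i) → ((-0.4371 + 0.4404i), (-0.4371 - 0.4404i))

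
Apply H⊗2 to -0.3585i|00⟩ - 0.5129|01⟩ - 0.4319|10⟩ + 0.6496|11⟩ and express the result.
(-0.1476 - 0.1793i)|00⟩ + (-0.2843 - 0.1793i)|01⟩ + (-0.3653 - 0.1793i)|10⟩ + (0.7972 - 0.1793i)|11⟩

H⊗2 gives amp(|y⟩) = (1/2) Σ_x (−1)^(x·y) amp(|x⟩), where x·y is the number of positions in which both x and y have a 1.
|00⟩: (-0.3585i - 0.5129 - 0.4319 + 0.6496)/2 = (-0.1476 - 0.1793i)
|01⟩: (-0.3585i + 0.5129 - 0.4319 - 0.6496)/2 = (-0.2843 - 0.1793i)
|10⟩: (-0.3585i - 0.5129 + 0.4319 - 0.6496)/2 = (-0.3653 - 0.1793i)
|11⟩: (-0.3585i + 0.5129 + 0.4319 + 0.6496)/2 = (0.7972 - 0.1793i)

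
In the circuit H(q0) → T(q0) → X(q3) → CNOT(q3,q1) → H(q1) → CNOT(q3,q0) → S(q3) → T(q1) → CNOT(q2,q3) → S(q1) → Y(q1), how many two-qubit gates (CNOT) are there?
3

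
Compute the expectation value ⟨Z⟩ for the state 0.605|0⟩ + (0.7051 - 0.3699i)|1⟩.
-0.268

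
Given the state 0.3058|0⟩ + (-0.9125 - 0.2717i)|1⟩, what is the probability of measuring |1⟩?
0.9065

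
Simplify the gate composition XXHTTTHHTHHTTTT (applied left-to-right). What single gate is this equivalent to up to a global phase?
H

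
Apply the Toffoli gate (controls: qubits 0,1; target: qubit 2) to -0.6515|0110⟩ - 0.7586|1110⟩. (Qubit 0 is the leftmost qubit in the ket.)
-0.6515|0110⟩ - 0.7586|1100⟩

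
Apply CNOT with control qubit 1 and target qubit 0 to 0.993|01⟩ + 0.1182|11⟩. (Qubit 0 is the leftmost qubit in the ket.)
0.1182|01⟩ + 0.993|11⟩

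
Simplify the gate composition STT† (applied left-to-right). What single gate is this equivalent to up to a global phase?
S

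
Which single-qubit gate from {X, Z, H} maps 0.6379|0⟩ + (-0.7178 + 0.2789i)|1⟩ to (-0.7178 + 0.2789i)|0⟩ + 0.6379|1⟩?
X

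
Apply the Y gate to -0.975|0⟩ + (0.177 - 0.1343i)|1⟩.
(-0.1343 - 0.177i)|0⟩ - 0.975i|1⟩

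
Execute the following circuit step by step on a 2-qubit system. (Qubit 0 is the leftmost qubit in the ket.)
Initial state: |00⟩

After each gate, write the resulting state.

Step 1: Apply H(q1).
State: 1/√2|00⟩ + 1/√2|01⟩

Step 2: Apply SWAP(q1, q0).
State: 1/√2|00⟩ + 1/√2|10⟩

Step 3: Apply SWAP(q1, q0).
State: 1/√2|00⟩ + 1/√2|01⟩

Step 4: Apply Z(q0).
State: 1/√2|00⟩ + 1/√2|01⟩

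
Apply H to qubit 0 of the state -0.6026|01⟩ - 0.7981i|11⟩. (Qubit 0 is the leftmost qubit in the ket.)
(-0.4261 - 0.5643i)|01⟩ + (-0.4261 + 0.5643i)|11⟩

H on qubit 0 mixes each pair of kets that differ only in qubit 0: amplitudes (a, b) of (|…0…⟩, |…1…⟩) become ((a + b)/√2, (a − b)/√2). Kets absent from the input have amplitude 0.
(|01⟩, |11⟩): (a, b) = (-0.6026, -0.7981i) → ((-0.4261 - 0.5643i), (-0.4261 + 0.5643i))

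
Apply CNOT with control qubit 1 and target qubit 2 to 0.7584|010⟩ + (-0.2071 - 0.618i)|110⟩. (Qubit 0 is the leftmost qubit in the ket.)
0.7584|011⟩ + (-0.2071 - 0.618i)|111⟩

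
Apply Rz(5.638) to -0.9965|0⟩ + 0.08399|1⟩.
(0.9451 + 0.3159i)|0⟩ + (-0.07966 + 0.02663i)|1⟩

Rz(5.638) = [[e^(−iθ/2), 0], [0, e^(iθ/2)]] with e^(±iθ/2) = cos(θ/2) ± i·sin(θ/2); θ = 5.638, cos(θ/2) ≈ -0.948417, sin(θ/2) ≈ 0.317027.
With a = amp(|0⟩) = -0.9965 and b = amp(|1⟩) = 0.08399:
new amp(|0⟩) = (-0.948417 - 0.317027i)·a = (0.9451 + 0.3159i)
new amp(|1⟩) = (-0.948417 + 0.317027i)·b = (-0.07966 + 0.02663i)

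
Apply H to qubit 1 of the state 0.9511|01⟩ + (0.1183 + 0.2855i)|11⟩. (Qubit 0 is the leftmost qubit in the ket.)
0.6725|00⟩ - 0.6725|01⟩ + (0.08365 + 0.2019i)|10⟩ + (-0.08365 - 0.2019i)|11⟩

H on qubit 1 mixes each pair of kets that differ only in qubit 1: amplitudes (a, b) of (|…0…⟩, |…1…⟩) become ((a + b)/√2, (a − b)/√2). Kets absent from the input have amplitude 0.
(|00⟩, |01⟩): (a, b) = (0, 0.9511) → (0.6725, -0.6725)
(|10⟩, |11⟩): (a, b) = (0, (0.1183 + 0.2855i)) → ((0.08365 + 0.2019i), (-0.08365 - 0.2019i))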